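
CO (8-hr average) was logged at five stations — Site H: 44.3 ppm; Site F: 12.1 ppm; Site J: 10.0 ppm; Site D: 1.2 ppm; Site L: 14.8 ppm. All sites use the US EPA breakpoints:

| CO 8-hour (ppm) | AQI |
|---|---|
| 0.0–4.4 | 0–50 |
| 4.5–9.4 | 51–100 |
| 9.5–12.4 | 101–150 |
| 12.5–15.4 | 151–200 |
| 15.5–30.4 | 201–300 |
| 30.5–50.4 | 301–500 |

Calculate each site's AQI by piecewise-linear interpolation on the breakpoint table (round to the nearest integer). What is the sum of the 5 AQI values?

Site H: 44.3 lies in 30.5–50.4, so I_lo=301, I_hi=500, C_lo=30.5, C_hi=50.4.
(500−301)/(50.4−30.5) × (44.3−30.5) + 301 = 199/19.9 × 13.8 + 301 ≈ 439.00 → 439.
Site F: row 9.5–12.4 (AQI 101–150). (150−101)·(12.1−9.5)/(12.4−9.5) + 101 = 49·2.6/2.9 + 101 ≈ 144.93 → 145.
Site J: row 9.5–12.4 (AQI 101–150). (150−101)·(10.0−9.5)/(12.4−9.5) + 101 = 49·0.5/2.9 + 101 ≈ 109.45 → 109.
Site D: row 0.0–4.4 (AQI 0–50). (50−0)·(1.2−0.0)/(4.4−0.0) + 0 = 50·1.2/4.4 + 0 ≈ 13.64 → 14.
Site L 14.8: bracket 12.5–15.4 → index 151–200; slope 49/2.9, offset 2.3.
AQI = 151 + 49/2.9·2.3 ≈ 189.86 ⇒ 190.
AQIs: Site H=439, Site F=145, Site J=109, Site D=14, Site L=190. Sum = 439 + 145 + 109 + 14 + 190 = 897.

897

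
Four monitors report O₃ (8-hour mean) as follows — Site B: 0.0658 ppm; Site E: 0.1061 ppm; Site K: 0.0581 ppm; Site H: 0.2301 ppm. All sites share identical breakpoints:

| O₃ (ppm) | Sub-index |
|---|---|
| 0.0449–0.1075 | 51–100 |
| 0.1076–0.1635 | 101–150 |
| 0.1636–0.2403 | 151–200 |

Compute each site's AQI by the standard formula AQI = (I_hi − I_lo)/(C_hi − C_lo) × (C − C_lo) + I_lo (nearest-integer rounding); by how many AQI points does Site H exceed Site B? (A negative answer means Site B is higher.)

Site B: 0.0658 lies in 0.0449–0.1075, so I_lo=51, I_hi=100, C_lo=0.0449, C_hi=0.1075.
(100−51)/(0.1075−0.0449) × (0.0658−0.0449) + 51 = 49/0.0626 × 0.0209 + 51 ≈ 67.36 → 67.
Site E: 0.1061 ∈ [0.0449, 0.1075] ↔ index [51, 100].
51 + (0.1061−0.0449)·(100−51)/(0.1075−0.0449) = 51 + 0.0612·49/0.0626 ≈ 98.90, so AQI = 99.
Site K: row 0.0449–0.1075 (AQI 51–100). (100−51)·(0.0581−0.0449)/(0.1075−0.0449) + 51 = 49·0.0132/0.0626 + 51 ≈ 61.33 → 61.
Site H: row 0.1636–0.2403 (AQI 151–200). (200−151)·(0.2301−0.1636)/(0.2403−0.1636) + 151 = 49·0.0665/0.0767 + 151 ≈ 193.48 → 193.
AQIs: Site B=67, Site E=99, Site K=61, Site H=193. Site H (193) − Site B (67) = 126.

126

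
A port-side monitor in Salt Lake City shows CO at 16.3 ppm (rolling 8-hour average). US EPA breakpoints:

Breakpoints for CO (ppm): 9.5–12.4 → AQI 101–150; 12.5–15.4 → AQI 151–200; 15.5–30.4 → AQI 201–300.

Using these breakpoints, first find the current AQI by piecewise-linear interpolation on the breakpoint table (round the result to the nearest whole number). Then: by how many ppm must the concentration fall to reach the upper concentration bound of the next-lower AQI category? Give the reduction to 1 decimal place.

0.9

CO 16.3: bracket 15.5–30.4 → index 201–300; slope 99/14.9, offset 0.8.
AQI = 201 + 99/14.9·0.8 ≈ 206.32 ⇒ 206.
Current AQI 206 is in the Very Unhealthy range (201–300). The next-lower category tops out at AQI 200, whose upper concentration bound is 15.4 ppm.
Reduction needed = 16.3 − 15.4 = 0.9 ppm.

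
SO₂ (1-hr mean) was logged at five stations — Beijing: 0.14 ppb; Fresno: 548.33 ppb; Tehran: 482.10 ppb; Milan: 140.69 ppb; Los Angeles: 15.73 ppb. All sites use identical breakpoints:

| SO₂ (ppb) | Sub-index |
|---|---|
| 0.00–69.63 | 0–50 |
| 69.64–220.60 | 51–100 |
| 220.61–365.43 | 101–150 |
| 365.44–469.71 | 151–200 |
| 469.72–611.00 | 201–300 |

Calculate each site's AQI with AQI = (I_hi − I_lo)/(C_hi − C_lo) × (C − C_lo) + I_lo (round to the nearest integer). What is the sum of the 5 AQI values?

551

Beijing: 0.14 lies in 0.00–69.63, so I_lo=0, I_hi=50, C_lo=0.00, C_hi=69.63.
(50−0)/(69.63−0.00) × (0.14−0.00) + 0 = 50/69.63 × 0.14 + 0 ≈ 0.10 → 0.
Fresno 548.33: bracket 469.72–611.00 → index 201–300; slope 99/141.28, offset 78.61.
AQI = 201 + 99/141.28·78.61 ≈ 256.08 ⇒ 256.
Tehran: 482.10 lies in 469.72–611.00, so I_lo=201, I_hi=300, C_lo=469.72, C_hi=611.00.
(300−201)/(611.00−469.72) × (482.10−469.72) + 201 = 99/141.28 × 12.38 + 201 ≈ 209.68 → 210.
Milan 140.69: bracket 69.64–220.60 → index 51–100; slope 49/150.96, offset 71.05.
AQI = 51 + 49/150.96·71.05 ≈ 74.06 ⇒ 74.
Los Angeles: 15.73 ∈ [0.00, 69.63] ↔ index [0, 50].
0 + (15.73−0.00)·(50−0)/(69.63−0.00) = 0 + 15.73·50/69.63 ≈ 11.30, so AQI = 11.
AQIs: Beijing=0, Fresno=256, Tehran=210, Milan=74, Los Angeles=11. Sum = 0 + 256 + 210 + 74 + 11 = 551.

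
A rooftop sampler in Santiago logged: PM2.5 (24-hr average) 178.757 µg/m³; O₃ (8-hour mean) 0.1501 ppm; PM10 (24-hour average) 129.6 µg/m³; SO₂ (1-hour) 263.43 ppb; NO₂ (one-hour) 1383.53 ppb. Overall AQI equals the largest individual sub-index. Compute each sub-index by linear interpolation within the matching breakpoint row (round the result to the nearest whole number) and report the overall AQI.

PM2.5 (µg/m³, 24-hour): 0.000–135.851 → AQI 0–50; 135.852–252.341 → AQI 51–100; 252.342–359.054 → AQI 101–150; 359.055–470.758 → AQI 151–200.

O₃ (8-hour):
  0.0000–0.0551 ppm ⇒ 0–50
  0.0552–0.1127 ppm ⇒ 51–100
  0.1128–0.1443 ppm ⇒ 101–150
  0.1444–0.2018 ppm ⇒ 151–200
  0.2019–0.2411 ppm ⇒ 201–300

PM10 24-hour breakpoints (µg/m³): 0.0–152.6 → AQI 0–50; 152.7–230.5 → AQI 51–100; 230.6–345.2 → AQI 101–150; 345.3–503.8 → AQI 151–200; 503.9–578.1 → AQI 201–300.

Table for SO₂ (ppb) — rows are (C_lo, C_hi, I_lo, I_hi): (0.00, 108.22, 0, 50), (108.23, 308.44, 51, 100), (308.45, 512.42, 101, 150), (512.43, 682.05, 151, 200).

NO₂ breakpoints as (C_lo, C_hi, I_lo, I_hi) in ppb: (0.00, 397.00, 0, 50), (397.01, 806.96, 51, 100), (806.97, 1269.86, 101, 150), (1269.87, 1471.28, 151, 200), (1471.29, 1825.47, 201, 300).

PM2.5: 178.757 lies in 135.852–252.341, so I_lo=51, I_hi=100, C_lo=135.852, C_hi=252.341.
(100−51)/(252.341−135.852) × (178.757−135.852) + 51 = 49/116.489 × 42.905 + 51 ≈ 69.05 → 69.
O₃: 0.1501 ∈ [0.1444, 0.2018] ↔ index [151, 200].
151 + (0.1501−0.1444)·(200−151)/(0.2018−0.1444) = 151 + 0.0057·49/0.0574 ≈ 155.87, so AQI = 156.
PM10: 129.6 ∈ [0.0, 152.6] ↔ index [0, 50].
0 + (129.6−0.0)·(50−0)/(152.6−0.0) = 0 + 129.6·50/152.6 ≈ 42.46, so AQI = 42.
SO₂: row 108.23–308.44 (AQI 51–100). (100−51)·(263.43−108.23)/(308.44−108.23) + 51 = 49·155.20/200.21 + 51 ≈ 88.98 → 89.
NO₂: row 1269.87–1471.28 (AQI 151–200). (200−151)·(1383.53−1269.87)/(1471.28−1269.87) + 151 = 49·113.66/201.41 + 151 ≈ 178.65 → 179.
Sub-indices: PM2.5→69, O₃→156, PM10→42, SO₂→89, NO₂→179. Overall AQI = max = 179; dominant pollutant is NO₂.

179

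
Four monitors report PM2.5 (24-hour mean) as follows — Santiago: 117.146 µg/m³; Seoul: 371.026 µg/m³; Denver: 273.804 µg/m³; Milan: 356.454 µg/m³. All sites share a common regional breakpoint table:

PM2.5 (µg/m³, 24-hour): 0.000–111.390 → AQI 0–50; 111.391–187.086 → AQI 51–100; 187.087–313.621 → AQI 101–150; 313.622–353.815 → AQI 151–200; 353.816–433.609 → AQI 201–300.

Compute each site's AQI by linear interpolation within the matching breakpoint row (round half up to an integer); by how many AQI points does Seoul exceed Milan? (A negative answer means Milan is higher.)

18

Santiago: 117.146 lies in 111.391–187.086, so I_lo=51, I_hi=100, C_lo=111.391, C_hi=187.086.
(100−51)/(187.086−111.391) × (117.146−111.391) + 51 = 49/75.695 × 5.755 + 51 ≈ 54.73 → 55.
Seoul: 371.026 ∈ [353.816, 433.609] ↔ index [201, 300].
201 + (371.026−353.816)·(300−201)/(433.609−353.816) = 201 + 17.210·99/79.793 ≈ 222.35, so AQI = 222.
Denver: 273.804 ∈ [187.087, 313.621] ↔ index [101, 150].
101 + (273.804−187.087)·(150−101)/(313.621−187.087) = 101 + 86.717·49/126.534 ≈ 134.58, so AQI = 135.
Milan: 356.454 ∈ [353.816, 433.609] ↔ index [201, 300].
201 + (356.454−353.816)·(300−201)/(433.609−353.816) = 201 + 2.638·99/79.793 ≈ 204.27, so AQI = 204.
AQIs: Santiago=55, Seoul=222, Denver=135, Milan=204. Seoul (222) − Milan (204) = 18.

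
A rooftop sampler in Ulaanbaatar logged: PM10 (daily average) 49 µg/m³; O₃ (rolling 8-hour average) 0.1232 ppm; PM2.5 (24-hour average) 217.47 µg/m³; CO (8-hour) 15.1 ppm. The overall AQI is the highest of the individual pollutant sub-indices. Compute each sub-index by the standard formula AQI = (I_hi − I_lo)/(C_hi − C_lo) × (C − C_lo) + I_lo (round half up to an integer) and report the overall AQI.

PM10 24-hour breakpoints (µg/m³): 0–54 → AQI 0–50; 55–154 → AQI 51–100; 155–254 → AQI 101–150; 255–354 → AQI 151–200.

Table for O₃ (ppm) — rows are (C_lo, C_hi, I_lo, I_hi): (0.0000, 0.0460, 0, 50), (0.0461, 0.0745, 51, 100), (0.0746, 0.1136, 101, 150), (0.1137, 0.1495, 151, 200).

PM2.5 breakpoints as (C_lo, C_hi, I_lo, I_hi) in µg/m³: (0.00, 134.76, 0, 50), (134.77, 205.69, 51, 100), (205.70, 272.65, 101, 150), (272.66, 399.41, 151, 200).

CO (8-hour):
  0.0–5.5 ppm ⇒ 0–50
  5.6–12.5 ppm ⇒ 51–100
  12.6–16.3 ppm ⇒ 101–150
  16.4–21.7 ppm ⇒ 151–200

164

PM10: 49 ∈ [0, 54] ↔ index [0, 50].
0 + (49−0)·(50−0)/(54−0) = 0 + 49·50/54 ≈ 45.37, so AQI = 45.
O₃ 0.1232: bracket 0.1137–0.1495 → index 151–200; slope 49/0.0358, offset 0.0095.
AQI = 151 + 49/0.0358·0.0095 ≈ 164.00 ⇒ 164.
PM2.5: 217.47 lies in 205.70–272.65, so I_lo=101, I_hi=150, C_lo=205.70, C_hi=272.65.
(150−101)/(272.65−205.70) × (217.47−205.70) + 101 = 49/66.95 × 11.77 + 101 ≈ 109.61 → 110.
CO: 15.1 ∈ [12.6, 16.3] ↔ index [101, 150].
101 + (15.1−12.6)·(150−101)/(16.3−12.6) = 101 + 2.5·49/3.7 ≈ 134.11, so AQI = 134.
Sub-indices: PM10→45, O₃→164, PM2.5→110, CO→134. Overall AQI = max = 164; dominant pollutant is O₃.
AQI 164: Unhealthy.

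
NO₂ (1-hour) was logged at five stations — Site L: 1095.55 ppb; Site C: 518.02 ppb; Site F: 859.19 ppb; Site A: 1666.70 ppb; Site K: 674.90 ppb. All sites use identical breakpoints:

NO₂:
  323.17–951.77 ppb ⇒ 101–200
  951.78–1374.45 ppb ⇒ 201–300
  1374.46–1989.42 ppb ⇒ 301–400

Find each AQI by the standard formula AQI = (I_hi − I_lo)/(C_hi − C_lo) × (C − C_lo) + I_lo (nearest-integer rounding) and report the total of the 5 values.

1056

Site L 1095.55: bracket 951.78–1374.45 → index 201–300; slope 99/422.67, offset 143.77.
AQI = 201 + 99/422.67·143.77 ≈ 234.67 ⇒ 235.
Site C 518.02: bracket 323.17–951.77 → index 101–200; slope 99/628.60, offset 194.85.
AQI = 101 + 99/628.60·194.85 ≈ 131.69 ⇒ 132.
Site F: 859.19 lies in 323.17–951.77, so I_lo=101, I_hi=200, C_lo=323.17, C_hi=951.77.
(200−101)/(951.77−323.17) × (859.19−323.17) + 101 = 99/628.60 × 536.02 + 101 ≈ 185.42 → 185.
Site A: 1666.70 lies in 1374.46–1989.42, so I_lo=301, I_hi=400, C_lo=1374.46, C_hi=1989.42.
(400−301)/(1989.42−1374.46) × (1666.70−1374.46) + 301 = 99/614.96 × 292.24 + 301 ≈ 348.05 → 348.
Site K: 674.90 ∈ [323.17, 951.77] ↔ index [101, 200].
101 + (674.90−323.17)·(200−101)/(951.77−323.17) = 101 + 351.73·99/628.60 ≈ 156.39, so AQI = 156.
AQIs: Site L=235, Site C=132, Site F=185, Site A=348, Site K=156. Sum = 235 + 132 + 185 + 348 + 156 = 1056.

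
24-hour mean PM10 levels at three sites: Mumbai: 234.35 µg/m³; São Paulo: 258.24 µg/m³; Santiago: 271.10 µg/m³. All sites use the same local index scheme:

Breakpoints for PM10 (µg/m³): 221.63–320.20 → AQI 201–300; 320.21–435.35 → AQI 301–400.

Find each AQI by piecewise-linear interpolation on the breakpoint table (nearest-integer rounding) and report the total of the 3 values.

Mumbai: row 221.63–320.20 (AQI 201–300). (300−201)·(234.35−221.63)/(320.20−221.63) + 201 = 99·12.72/98.57 + 201 ≈ 213.78 → 214.
São Paulo: 258.24 lies in 221.63–320.20, so I_lo=201, I_hi=300, C_lo=221.63, C_hi=320.20.
(300−201)/(320.20−221.63) × (258.24−221.63) + 201 = 99/98.57 × 36.61 + 201 ≈ 237.77 → 238.
Santiago: row 221.63–320.20 (AQI 201–300). (300−201)·(271.10−221.63)/(320.20−221.63) + 201 = 99·49.47/98.57 + 201 ≈ 250.69 → 251.
AQIs: Mumbai=214, São Paulo=238, Santiago=251. Sum = 214 + 238 + 251 = 703.

703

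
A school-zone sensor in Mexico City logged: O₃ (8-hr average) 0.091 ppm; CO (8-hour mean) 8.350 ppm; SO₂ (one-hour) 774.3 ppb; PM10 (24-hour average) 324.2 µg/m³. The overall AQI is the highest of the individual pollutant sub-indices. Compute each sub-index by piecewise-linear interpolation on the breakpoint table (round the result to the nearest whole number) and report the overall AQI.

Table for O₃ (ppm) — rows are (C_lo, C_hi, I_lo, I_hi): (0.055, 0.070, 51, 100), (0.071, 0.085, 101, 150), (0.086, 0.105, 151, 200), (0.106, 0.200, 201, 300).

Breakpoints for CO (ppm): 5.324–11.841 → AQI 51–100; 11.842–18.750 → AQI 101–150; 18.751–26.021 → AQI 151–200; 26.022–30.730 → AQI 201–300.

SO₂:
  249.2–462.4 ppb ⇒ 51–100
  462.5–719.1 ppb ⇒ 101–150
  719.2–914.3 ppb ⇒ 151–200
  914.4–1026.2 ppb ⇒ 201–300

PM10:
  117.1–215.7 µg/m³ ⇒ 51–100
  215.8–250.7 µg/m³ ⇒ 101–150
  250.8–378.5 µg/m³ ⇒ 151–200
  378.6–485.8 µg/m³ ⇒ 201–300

179

O₃: row 0.086–0.105 (AQI 151–200). (200−151)·(0.091−0.086)/(0.105−0.086) + 151 = 49·0.005/0.019 + 151 ≈ 163.89 → 164.
CO 8.350: bracket 5.324–11.841 → index 51–100; slope 49/6.517, offset 3.026.
AQI = 51 + 49/6.517·3.026 ≈ 73.75 ⇒ 74.
SO₂: 774.3 lies in 719.2–914.3, so I_lo=151, I_hi=200, C_lo=719.2, C_hi=914.3.
(200−151)/(914.3−719.2) × (774.3−719.2) + 151 = 49/195.1 × 55.1 + 151 ≈ 164.84 → 165.
PM10 324.2: bracket 250.8–378.5 → index 151–200; slope 49/127.7, offset 73.4.
AQI = 151 + 49/127.7·73.4 ≈ 179.16 ⇒ 179.
Sub-indices: O₃→164, CO→74, SO₂→165, PM10→179. Overall AQI = max = 179; dominant pollutant is PM10.
AQI 179: Unhealthy.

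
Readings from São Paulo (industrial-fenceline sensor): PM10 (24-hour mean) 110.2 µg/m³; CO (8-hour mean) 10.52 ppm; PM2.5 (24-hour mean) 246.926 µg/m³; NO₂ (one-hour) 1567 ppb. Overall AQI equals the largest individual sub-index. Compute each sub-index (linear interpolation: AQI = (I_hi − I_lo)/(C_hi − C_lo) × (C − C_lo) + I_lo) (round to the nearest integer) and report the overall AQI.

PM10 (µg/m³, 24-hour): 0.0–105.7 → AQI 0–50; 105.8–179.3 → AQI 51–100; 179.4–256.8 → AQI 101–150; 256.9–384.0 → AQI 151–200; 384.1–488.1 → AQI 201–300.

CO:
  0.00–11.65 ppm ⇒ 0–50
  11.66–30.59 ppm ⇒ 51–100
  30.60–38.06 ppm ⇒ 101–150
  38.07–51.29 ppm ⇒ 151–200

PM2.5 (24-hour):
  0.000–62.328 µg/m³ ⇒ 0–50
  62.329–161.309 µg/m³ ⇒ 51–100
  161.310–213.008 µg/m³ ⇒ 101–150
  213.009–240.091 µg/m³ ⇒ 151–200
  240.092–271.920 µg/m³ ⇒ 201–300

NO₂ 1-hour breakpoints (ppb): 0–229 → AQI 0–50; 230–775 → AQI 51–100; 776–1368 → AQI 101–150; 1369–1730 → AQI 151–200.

222

PM10: 110.2 lies in 105.8–179.3, so I_lo=51, I_hi=100, C_lo=105.8, C_hi=179.3.
(100−51)/(179.3−105.8) × (110.2−105.8) + 51 = 49/73.5 × 4.4 + 51 ≈ 53.93 → 54.
CO: row 0.00–11.65 (AQI 0–50). (50−0)·(10.52−0.00)/(11.65−0.00) + 0 = 50·10.52/11.65 + 0 ≈ 45.15 → 45.
PM2.5 246.926: bracket 240.092–271.920 → index 201–300; slope 99/31.828, offset 6.834.
AQI = 201 + 99/31.828·6.834 ≈ 222.26 ⇒ 222.
NO₂: row 1369–1730 (AQI 151–200). (200−151)·(1567−1369)/(1730−1369) + 151 = 49·198/361 + 151 ≈ 177.88 → 178.
Sub-indices: PM10→54, CO→45, PM2.5→222, NO₂→178. Overall AQI = max = 222; dominant pollutant is PM2.5.
AQI 222: Very Unhealthy.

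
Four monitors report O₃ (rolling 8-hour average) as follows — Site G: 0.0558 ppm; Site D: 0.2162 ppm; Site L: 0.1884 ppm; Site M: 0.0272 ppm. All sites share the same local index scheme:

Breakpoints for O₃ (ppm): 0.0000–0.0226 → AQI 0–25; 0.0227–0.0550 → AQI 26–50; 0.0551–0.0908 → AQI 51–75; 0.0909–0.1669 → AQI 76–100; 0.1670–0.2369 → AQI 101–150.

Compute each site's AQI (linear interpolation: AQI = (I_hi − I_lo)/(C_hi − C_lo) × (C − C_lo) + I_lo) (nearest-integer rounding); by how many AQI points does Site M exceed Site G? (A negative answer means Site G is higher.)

Site G 0.0558: bracket 0.0551–0.0908 → index 51–75; slope 24/0.0357, offset 0.0007.
AQI = 51 + 24/0.0357·0.0007 ≈ 51.47 ⇒ 51.
Site D: 0.2162 ∈ [0.1670, 0.2369] ↔ index [101, 150].
101 + (0.2162−0.1670)·(150−101)/(0.2369−0.1670) = 101 + 0.0492·49/0.0699 ≈ 135.49, so AQI = 135.
Site L: 0.1884 lies in 0.1670–0.2369, so I_lo=101, I_hi=150, C_lo=0.1670, C_hi=0.2369.
(150−101)/(0.2369−0.1670) × (0.1884−0.1670) + 101 = 49/0.0699 × 0.0214 + 101 ≈ 116.00 → 116.
Site M: 0.0272 lies in 0.0227–0.0550, so I_lo=26, I_hi=50, C_lo=0.0227, C_hi=0.0550.
(50−26)/(0.0550−0.0227) × (0.0272−0.0227) + 26 = 24/0.0323 × 0.0045 + 26 ≈ 29.34 → 29.
AQIs: Site G=51, Site D=135, Site L=116, Site M=29. Site M (29) − Site G (51) = -22.

-22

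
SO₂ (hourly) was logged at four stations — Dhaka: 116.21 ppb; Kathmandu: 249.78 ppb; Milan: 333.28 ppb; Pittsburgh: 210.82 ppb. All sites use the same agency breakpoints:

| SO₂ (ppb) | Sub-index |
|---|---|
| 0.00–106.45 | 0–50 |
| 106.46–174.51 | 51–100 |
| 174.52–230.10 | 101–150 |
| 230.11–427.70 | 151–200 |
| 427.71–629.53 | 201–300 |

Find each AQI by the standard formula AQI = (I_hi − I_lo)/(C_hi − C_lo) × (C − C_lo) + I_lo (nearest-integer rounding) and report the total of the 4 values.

Dhaka 116.21: bracket 106.46–174.51 → index 51–100; slope 49/68.05, offset 9.75.
AQI = 51 + 49/68.05·9.75 ≈ 58.02 ⇒ 58.
Kathmandu: 249.78 ∈ [230.11, 427.70] ↔ index [151, 200].
151 + (249.78−230.11)·(200−151)/(427.70−230.11) = 151 + 19.67·49/197.59 ≈ 155.88, so AQI = 156.
Milan: row 230.11–427.70 (AQI 151–200). (200−151)·(333.28−230.11)/(427.70−230.11) + 151 = 49·103.17/197.59 + 151 ≈ 176.58 → 177.
Pittsburgh 210.82: bracket 174.52–230.10 → index 101–150; slope 49/55.58, offset 36.30.
AQI = 101 + 49/55.58·36.30 ≈ 133.00 ⇒ 133.
AQIs: Dhaka=58, Kathmandu=156, Milan=177, Pittsburgh=133. Sum = 58 + 156 + 177 + 133 = 524.

524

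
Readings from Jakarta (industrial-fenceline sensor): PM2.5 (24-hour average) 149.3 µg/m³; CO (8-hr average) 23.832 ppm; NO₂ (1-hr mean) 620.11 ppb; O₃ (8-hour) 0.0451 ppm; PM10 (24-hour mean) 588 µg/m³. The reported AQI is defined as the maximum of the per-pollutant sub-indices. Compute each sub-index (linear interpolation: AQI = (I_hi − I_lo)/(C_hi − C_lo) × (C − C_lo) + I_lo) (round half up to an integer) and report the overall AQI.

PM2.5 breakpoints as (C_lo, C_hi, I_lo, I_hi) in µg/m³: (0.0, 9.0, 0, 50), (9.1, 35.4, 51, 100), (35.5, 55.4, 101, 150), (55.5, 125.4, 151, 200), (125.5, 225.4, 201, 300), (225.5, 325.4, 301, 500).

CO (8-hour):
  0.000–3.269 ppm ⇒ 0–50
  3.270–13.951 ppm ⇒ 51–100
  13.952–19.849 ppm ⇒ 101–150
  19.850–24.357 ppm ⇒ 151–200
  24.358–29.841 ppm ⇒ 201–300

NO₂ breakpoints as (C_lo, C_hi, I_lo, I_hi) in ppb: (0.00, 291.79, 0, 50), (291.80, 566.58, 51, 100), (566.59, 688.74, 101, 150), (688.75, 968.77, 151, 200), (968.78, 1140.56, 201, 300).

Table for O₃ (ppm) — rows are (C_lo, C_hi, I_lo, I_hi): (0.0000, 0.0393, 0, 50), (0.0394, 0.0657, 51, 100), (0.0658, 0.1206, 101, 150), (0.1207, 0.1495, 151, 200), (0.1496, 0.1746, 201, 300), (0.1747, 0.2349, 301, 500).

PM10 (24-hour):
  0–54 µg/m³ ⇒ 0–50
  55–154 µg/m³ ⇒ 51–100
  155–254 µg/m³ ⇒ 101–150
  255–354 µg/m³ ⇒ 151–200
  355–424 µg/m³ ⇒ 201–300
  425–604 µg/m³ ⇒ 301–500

PM2.5: 149.3 ∈ [125.5, 225.4] ↔ index [201, 300].
201 + (149.3−125.5)·(300−201)/(225.4−125.5) = 201 + 23.8·99/99.9 ≈ 224.59, so AQI = 225.
CO: 23.832 ∈ [19.850, 24.357] ↔ index [151, 200].
151 + (23.832−19.850)·(200−151)/(24.357−19.850) = 151 + 3.982·49/4.507 ≈ 194.29, so AQI = 194.
NO₂: row 566.59–688.74 (AQI 101–150). (150−101)·(620.11−566.59)/(688.74−566.59) + 101 = 49·53.52/122.15 + 101 ≈ 122.47 → 122.
O₃: 0.0451 lies in 0.0394–0.0657, so I_lo=51, I_hi=100, C_lo=0.0394, C_hi=0.0657.
(100−51)/(0.0657−0.0394) × (0.0451−0.0394) + 51 = 49/0.0263 × 0.0057 + 51 ≈ 61.62 → 62.
PM10: 588 ∈ [425, 604] ↔ index [301, 500].
301 + (588−425)·(500−301)/(604−425) = 301 + 163·199/179 ≈ 482.21, so AQI = 482.
Sub-indices: PM2.5→225, CO→194, NO₂→122, O₃→62, PM10→482. Overall AQI = max = 482; dominant pollutant is PM10.
AQI 482: Hazardous.

482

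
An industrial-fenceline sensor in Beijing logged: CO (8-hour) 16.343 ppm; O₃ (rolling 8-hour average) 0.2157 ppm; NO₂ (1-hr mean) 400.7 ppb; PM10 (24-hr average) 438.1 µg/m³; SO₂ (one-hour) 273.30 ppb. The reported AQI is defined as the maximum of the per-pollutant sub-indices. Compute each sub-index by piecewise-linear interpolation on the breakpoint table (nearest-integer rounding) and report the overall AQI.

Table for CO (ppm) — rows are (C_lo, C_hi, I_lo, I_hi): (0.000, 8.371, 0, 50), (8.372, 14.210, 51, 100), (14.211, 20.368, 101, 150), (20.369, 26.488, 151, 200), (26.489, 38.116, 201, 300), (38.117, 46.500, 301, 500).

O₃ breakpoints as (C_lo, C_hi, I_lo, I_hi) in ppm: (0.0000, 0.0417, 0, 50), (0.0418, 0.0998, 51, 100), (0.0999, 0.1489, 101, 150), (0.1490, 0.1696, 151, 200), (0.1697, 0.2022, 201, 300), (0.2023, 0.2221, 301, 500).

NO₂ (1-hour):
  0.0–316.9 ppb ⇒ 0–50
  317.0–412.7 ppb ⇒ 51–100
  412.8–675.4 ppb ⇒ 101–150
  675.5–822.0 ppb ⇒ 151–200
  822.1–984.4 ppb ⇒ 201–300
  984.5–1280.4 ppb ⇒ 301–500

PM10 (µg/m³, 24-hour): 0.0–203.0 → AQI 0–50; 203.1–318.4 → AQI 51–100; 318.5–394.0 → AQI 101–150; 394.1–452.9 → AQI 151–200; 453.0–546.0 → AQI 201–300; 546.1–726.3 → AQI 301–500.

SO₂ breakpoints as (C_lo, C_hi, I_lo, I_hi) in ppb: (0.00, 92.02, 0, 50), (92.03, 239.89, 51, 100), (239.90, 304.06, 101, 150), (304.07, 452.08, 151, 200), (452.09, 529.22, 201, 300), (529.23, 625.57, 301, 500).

CO: 16.343 ∈ [14.211, 20.368] ↔ index [101, 150].
101 + (16.343−14.211)·(150−101)/(20.368−14.211) = 101 + 2.132·49/6.157 ≈ 117.97, so AQI = 118.
O₃ 0.2157: bracket 0.2023–0.2221 → index 301–500; slope 199/0.0198, offset 0.0134.
AQI = 301 + 199/0.0198·0.0134 ≈ 435.68 ⇒ 436.
NO₂: row 317.0–412.7 (AQI 51–100). (100−51)·(400.7−317.0)/(412.7−317.0) + 51 = 49·83.7/95.7 + 51 ≈ 93.86 → 94.
PM10: row 394.1–452.9 (AQI 151–200). (200−151)·(438.1−394.1)/(452.9−394.1) + 151 = 49·44.0/58.8 + 151 ≈ 187.67 → 188.
SO₂: 273.30 lies in 239.90–304.06, so I_lo=101, I_hi=150, C_lo=239.90, C_hi=304.06.
(150−101)/(304.06−239.90) × (273.30−239.90) + 101 = 49/64.16 × 33.40 + 101 ≈ 126.51 → 127.
Sub-indices: CO→118, O₃→436, NO₂→94, PM10→188, SO₂→127. Overall AQI = max = 436; dominant pollutant is O₃.

436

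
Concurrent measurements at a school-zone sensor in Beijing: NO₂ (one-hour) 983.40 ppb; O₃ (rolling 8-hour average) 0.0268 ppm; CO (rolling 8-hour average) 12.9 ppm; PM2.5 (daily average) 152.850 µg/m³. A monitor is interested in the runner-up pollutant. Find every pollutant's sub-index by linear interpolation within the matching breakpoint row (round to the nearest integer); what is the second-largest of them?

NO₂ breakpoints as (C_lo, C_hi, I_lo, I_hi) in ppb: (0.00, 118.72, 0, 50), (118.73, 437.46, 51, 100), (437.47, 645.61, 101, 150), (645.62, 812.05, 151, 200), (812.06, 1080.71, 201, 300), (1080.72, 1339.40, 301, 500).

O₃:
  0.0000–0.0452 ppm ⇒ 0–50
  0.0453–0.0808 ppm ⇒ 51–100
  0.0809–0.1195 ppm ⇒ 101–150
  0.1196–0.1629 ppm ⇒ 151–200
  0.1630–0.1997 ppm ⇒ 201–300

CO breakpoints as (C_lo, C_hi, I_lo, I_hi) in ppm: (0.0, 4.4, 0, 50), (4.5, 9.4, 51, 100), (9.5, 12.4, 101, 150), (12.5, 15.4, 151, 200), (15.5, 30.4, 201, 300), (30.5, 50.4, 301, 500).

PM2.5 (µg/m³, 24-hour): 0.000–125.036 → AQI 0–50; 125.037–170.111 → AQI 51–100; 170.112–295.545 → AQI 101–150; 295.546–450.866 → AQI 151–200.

NO₂: 983.40 ∈ [812.06, 1080.71] ↔ index [201, 300].
201 + (983.40−812.06)·(300−201)/(1080.71−812.06) = 201 + 171.34·99/268.65 ≈ 264.14, so AQI = 264.
O₃ 0.0268: bracket 0.0000–0.0452 → index 0–50; slope 50/0.0452, offset 0.0268.
AQI = 0 + 50/0.0452·0.0268 ≈ 29.65 ⇒ 30.
CO: 12.9 lies in 12.5–15.4, so I_lo=151, I_hi=200, C_lo=12.5, C_hi=15.4.
(200−151)/(15.4−12.5) × (12.9−12.5) + 151 = 49/2.9 × 0.4 + 151 ≈ 157.76 → 158.
PM2.5 152.850: bracket 125.037–170.111 → index 51–100; slope 49/45.074, offset 27.813.
AQI = 51 + 49/45.074·27.813 ≈ 81.24 ⇒ 81.
Sub-indices: NO₂→264, O₃→30, CO→158, PM2.5→81. Ranked high→low: 264, 158, 81, 30. Second-highest sub-index = 158.

158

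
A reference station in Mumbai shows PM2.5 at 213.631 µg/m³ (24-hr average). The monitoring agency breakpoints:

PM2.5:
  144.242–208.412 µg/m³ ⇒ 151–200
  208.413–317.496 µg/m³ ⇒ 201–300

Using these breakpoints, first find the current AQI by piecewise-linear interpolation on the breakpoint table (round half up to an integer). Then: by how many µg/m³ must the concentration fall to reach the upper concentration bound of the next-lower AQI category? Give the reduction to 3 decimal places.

5.219

PM2.5: 213.631 ∈ [208.413, 317.496] ↔ index [201, 300].
201 + (213.631−208.413)·(300−201)/(317.496−208.413) = 201 + 5.218·99/109.083 ≈ 205.74, so AQI = 206.
Current AQI 206 is in the Very Unhealthy range (201–300). The next-lower category tops out at AQI 200, whose upper concentration bound is 208.412 µg/m³.
Reduction needed = 213.631 − 208.412 = 5.219 µg/m³.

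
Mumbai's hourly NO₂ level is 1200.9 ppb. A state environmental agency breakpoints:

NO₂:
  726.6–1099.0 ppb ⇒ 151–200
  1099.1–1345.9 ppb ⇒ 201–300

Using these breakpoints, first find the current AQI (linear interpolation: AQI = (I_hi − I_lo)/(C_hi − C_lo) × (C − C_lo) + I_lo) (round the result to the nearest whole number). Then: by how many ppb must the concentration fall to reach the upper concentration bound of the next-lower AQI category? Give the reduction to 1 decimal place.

NO₂: row 1099.1–1345.9 (AQI 201–300). (300−201)·(1200.9−1099.1)/(1345.9−1099.1) + 201 = 99·101.8/246.8 + 201 ≈ 241.84 → 242.
Current AQI 242 is in the Very Unhealthy range (201–300). The next-lower category tops out at AQI 200, whose upper concentration bound is 1099.0 ppb.
Reduction needed = 1200.9 − 1099.0 = 101.9 ppb.

101.9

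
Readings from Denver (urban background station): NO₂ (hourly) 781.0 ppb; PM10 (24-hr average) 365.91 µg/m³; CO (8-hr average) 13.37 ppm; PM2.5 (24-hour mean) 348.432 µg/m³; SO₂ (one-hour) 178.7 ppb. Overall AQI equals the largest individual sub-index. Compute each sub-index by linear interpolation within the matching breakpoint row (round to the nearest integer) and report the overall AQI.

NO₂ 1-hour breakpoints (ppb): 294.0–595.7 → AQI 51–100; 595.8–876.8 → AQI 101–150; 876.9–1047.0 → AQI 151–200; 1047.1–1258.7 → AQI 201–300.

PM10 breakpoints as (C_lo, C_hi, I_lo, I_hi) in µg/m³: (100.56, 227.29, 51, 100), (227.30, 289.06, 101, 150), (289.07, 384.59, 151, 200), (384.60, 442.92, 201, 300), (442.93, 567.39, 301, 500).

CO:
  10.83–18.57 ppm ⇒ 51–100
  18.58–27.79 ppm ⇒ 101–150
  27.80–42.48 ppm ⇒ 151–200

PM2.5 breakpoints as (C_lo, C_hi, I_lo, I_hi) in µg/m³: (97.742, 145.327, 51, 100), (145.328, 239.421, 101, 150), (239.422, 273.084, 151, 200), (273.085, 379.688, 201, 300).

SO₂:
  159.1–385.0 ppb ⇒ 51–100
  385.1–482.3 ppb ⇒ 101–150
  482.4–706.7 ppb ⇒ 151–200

271

NO₂: 781.0 lies in 595.8–876.8, so I_lo=101, I_hi=150, C_lo=595.8, C_hi=876.8.
(150−101)/(876.8−595.8) × (781.0−595.8) + 101 = 49/281.0 × 185.2 + 101 ≈ 133.29 → 133.
PM10: 365.91 ∈ [289.07, 384.59] ↔ index [151, 200].
151 + (365.91−289.07)·(200−151)/(384.59−289.07) = 151 + 76.84·49/95.52 ≈ 190.42, so AQI = 190.
CO 13.37: bracket 10.83–18.57 → index 51–100; slope 49/7.74, offset 2.54.
AQI = 51 + 49/7.74·2.54 ≈ 67.08 ⇒ 67.
PM2.5: row 273.085–379.688 (AQI 201–300). (300−201)·(348.432−273.085)/(379.688−273.085) + 201 = 99·75.347/106.603 + 201 ≈ 270.97 → 271.
SO₂: 178.7 ∈ [159.1, 385.0] ↔ index [51, 100].
51 + (178.7−159.1)·(100−51)/(385.0−159.1) = 51 + 19.6·49/225.9 ≈ 55.25, so AQI = 55.
Sub-indices: NO₂→133, PM10→190, CO→67, PM2.5→271, SO₂→55. Overall AQI = max = 271; dominant pollutant is PM2.5.
AQI 271: Very Unhealthy.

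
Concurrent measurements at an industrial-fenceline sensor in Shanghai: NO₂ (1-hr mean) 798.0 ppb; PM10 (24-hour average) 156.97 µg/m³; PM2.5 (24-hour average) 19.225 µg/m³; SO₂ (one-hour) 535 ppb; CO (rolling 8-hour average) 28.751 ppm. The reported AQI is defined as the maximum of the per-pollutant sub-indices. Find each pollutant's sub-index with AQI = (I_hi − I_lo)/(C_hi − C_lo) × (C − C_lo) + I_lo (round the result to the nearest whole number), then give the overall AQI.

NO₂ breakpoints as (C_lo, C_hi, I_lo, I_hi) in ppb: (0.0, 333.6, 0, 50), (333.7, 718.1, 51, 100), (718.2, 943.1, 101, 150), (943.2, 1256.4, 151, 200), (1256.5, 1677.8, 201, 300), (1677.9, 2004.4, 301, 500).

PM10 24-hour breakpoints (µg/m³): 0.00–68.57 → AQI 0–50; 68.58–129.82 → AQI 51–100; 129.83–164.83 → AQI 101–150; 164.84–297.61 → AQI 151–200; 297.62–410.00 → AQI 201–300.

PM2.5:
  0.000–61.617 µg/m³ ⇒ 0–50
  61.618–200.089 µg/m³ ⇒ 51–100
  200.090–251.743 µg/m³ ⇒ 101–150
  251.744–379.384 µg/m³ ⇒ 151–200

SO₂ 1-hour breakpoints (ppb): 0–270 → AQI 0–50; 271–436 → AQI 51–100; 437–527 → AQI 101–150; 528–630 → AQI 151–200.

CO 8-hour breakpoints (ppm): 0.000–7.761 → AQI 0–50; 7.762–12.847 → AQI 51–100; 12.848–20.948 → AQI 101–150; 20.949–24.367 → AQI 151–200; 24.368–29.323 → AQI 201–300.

289

NO₂: 798.0 ∈ [718.2, 943.1] ↔ index [101, 150].
101 + (798.0−718.2)·(150−101)/(943.1−718.2) = 101 + 79.8·49/224.9 ≈ 118.39, so AQI = 118.
PM10: 156.97 lies in 129.83–164.83, so I_lo=101, I_hi=150, C_lo=129.83, C_hi=164.83.
(150−101)/(164.83−129.83) × (156.97−129.83) + 101 = 49/35.00 × 27.14 + 101 ≈ 139.00 → 139.
PM2.5: 19.225 ∈ [0.000, 61.617] ↔ index [0, 50].
0 + (19.225−0.000)·(50−0)/(61.617−0.000) = 0 + 19.225·50/61.617 ≈ 15.60, so AQI = 16.
SO₂: 535 lies in 528–630, so I_lo=151, I_hi=200, C_lo=528, C_hi=630.
(200−151)/(630−528) × (535−528) + 151 = 49/102 × 7 + 151 ≈ 154.36 → 154.
CO: 28.751 ∈ [24.368, 29.323] ↔ index [201, 300].
201 + (28.751−24.368)·(300−201)/(29.323−24.368) = 201 + 4.383·99/4.955 ≈ 288.57, so AQI = 289.
Sub-indices: NO₂→118, PM10→139, PM2.5→16, SO₂→154, CO→289. Overall AQI = max = 289; dominant pollutant is CO.
AQI 289: Very Unhealthy.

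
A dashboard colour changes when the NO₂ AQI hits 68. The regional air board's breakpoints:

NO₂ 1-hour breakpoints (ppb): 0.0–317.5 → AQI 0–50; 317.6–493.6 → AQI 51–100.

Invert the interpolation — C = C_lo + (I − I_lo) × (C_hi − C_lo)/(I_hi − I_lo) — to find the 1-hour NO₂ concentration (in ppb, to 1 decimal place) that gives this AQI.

378.7

AQI 68 lies in the 51–100 band, which corresponds to 317.6–493.6 ppb.
C = 317.6 + (68−51)×(493.6−317.6)/(100−51) = 317.6 + 17×176.0/49 ≈ 378.661 ppb → 378.7 ppb to 1 dp.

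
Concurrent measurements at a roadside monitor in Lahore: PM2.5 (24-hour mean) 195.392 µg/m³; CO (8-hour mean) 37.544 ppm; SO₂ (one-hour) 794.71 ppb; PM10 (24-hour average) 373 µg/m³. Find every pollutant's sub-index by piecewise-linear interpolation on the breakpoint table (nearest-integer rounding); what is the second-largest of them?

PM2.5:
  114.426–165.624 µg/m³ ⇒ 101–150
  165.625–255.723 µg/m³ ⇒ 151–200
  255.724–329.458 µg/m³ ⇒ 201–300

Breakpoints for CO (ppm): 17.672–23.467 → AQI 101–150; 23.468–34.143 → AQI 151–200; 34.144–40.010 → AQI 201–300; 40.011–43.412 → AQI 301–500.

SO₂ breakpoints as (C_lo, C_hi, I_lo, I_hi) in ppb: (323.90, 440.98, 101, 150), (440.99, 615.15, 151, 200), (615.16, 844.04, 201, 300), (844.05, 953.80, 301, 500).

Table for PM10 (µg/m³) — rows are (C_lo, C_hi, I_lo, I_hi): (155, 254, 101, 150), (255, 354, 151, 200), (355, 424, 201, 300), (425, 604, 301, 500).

258

PM2.5: 195.392 ∈ [165.625, 255.723] ↔ index [151, 200].
151 + (195.392−165.625)·(200−151)/(255.723−165.625) = 151 + 29.767·49/90.098 ≈ 167.19, so AQI = 167.
CO: row 34.144–40.010 (AQI 201–300). (300−201)·(37.544−34.144)/(40.010−34.144) + 201 = 99·3.400/5.866 + 201 ≈ 258.38 → 258.
SO₂: 794.71 lies in 615.16–844.04, so I_lo=201, I_hi=300, C_lo=615.16, C_hi=844.04.
(300−201)/(844.04−615.16) × (794.71−615.16) + 201 = 99/228.88 × 179.55 + 201 ≈ 278.66 → 279.
PM10: 373 ∈ [355, 424] ↔ index [201, 300].
201 + (373−355)·(300−201)/(424−355) = 201 + 18·99/69 ≈ 226.83, so AQI = 227.
Sub-indices: PM2.5→167, CO→258, SO₂→279, PM10→227. Ranked high→low: 279, 258, 227, 167. Second-highest sub-index = 258.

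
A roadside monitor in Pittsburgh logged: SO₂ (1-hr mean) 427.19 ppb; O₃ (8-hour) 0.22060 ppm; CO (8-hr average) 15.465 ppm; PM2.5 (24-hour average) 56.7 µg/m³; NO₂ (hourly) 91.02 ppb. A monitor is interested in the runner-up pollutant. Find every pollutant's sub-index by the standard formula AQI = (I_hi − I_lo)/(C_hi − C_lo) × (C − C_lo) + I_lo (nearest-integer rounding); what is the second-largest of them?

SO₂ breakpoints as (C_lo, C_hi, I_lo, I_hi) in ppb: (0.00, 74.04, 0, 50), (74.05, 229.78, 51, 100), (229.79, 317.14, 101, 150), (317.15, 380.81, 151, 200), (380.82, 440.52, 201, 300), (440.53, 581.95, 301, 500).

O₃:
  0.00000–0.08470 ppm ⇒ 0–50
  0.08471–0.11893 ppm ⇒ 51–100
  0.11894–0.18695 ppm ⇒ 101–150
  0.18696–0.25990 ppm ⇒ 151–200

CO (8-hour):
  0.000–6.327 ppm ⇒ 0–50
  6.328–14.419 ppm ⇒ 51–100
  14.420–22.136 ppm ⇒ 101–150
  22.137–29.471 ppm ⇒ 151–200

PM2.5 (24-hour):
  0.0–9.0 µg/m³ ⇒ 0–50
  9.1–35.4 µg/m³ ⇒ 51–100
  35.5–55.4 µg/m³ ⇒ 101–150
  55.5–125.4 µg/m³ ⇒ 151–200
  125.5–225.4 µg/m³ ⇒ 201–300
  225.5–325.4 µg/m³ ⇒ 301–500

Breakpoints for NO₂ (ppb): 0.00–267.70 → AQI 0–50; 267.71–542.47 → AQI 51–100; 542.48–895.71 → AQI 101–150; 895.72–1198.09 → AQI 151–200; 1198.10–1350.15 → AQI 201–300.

SO₂: 427.19 lies in 380.82–440.52, so I_lo=201, I_hi=300, C_lo=380.82, C_hi=440.52.
(300−201)/(440.52−380.82) × (427.19−380.82) + 201 = 99/59.70 × 46.37 + 201 ≈ 277.89 → 278.
O₃: row 0.18696–0.25990 (AQI 151–200). (200−151)·(0.22060−0.18696)/(0.25990−0.18696) + 151 = 49·0.03364/0.07294 + 151 ≈ 173.60 → 174.
CO: row 14.420–22.136 (AQI 101–150). (150−101)·(15.465−14.420)/(22.136−14.420) + 101 = 49·1.045/7.716 + 101 ≈ 107.64 → 108.
PM2.5: 56.7 lies in 55.5–125.4, so I_lo=151, I_hi=200, C_lo=55.5, C_hi=125.4.
(200−151)/(125.4−55.5) × (56.7−55.5) + 151 = 49/69.9 × 1.2 + 151 ≈ 151.84 → 152.
NO₂ 91.02: bracket 0.00–267.70 → index 0–50; slope 50/267.70, offset 91.02.
AQI = 0 + 50/267.70·91.02 ≈ 17.00 ⇒ 17.
Sub-indices: SO₂→278, O₃→174, CO→108, PM2.5→152, NO₂→17. Ranked high→low: 278, 174, 152, 108, 17. Second-highest sub-index = 174.

174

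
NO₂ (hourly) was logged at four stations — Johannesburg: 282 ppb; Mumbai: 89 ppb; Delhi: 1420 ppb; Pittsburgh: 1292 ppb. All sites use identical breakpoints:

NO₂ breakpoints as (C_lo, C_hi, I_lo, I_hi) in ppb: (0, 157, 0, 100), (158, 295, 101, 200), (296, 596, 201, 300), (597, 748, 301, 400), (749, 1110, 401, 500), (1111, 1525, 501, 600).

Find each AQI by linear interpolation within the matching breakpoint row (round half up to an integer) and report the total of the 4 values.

Johannesburg: 282 lies in 158–295, so I_lo=101, I_hi=200, C_lo=158, C_hi=295.
(200−101)/(295−158) × (282−158) + 101 = 99/137 × 124 + 101 ≈ 190.61 → 191.
Mumbai: row 0–157 (AQI 0–100). (100−0)·(89−0)/(157−0) + 0 = 100·89/157 + 0 ≈ 56.69 → 57.
Delhi 1420: bracket 1111–1525 → index 501–600; slope 99/414, offset 309.
AQI = 501 + 99/414·309 ≈ 574.89 ⇒ 575.
Pittsburgh: 1292 ∈ [1111, 1525] ↔ index [501, 600].
501 + (1292−1111)·(600−501)/(1525−1111) = 501 + 181·99/414 ≈ 544.28, so AQI = 544.
AQIs: Johannesburg=191, Mumbai=57, Delhi=575, Pittsburgh=544. Sum = 191 + 57 + 575 + 544 = 1367.

1367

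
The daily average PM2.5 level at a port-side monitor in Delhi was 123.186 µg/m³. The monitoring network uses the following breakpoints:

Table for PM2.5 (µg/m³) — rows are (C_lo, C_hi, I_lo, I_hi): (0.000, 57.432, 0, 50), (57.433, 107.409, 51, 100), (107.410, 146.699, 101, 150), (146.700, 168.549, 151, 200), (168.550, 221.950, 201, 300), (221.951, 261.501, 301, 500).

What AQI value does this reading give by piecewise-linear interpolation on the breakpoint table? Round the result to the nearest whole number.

PM2.5: 123.186 ∈ [107.410, 146.699] ↔ index [101, 150].
101 + (123.186−107.410)·(150−101)/(146.699−107.410) = 101 + 15.776·49/39.289 ≈ 120.68, so AQI = 121.

121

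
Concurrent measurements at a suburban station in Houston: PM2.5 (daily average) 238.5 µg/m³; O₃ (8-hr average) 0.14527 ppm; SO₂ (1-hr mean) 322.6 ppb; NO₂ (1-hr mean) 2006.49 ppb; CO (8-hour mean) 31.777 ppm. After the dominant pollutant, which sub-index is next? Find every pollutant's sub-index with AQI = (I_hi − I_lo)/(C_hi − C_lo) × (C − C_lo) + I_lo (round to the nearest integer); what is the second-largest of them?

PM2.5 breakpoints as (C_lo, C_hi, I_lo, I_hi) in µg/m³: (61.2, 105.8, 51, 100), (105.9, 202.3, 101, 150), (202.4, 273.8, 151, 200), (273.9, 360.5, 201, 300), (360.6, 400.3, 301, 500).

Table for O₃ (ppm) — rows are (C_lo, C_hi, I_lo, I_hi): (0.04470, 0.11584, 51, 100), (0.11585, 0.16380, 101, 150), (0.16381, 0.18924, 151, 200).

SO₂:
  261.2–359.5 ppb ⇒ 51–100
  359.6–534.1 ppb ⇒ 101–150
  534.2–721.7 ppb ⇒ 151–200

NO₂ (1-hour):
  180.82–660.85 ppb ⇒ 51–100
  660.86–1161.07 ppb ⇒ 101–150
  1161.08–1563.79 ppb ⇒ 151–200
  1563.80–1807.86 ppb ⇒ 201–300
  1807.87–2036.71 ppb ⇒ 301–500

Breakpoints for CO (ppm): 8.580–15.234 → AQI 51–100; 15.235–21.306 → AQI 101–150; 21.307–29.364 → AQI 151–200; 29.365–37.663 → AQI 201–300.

PM2.5: 238.5 lies in 202.4–273.8, so I_lo=151, I_hi=200, C_lo=202.4, C_hi=273.8.
(200−151)/(273.8−202.4) × (238.5−202.4) + 151 = 49/71.4 × 36.1 + 151 ≈ 175.77 → 176.
O₃: row 0.11585–0.16380 (AQI 101–150). (150−101)·(0.14527−0.11585)/(0.16380−0.11585) + 101 = 49·0.02942/0.04795 + 101 ≈ 131.06 → 131.
SO₂: 322.6 ∈ [261.2, 359.5] ↔ index [51, 100].
51 + (322.6−261.2)·(100−51)/(359.5−261.2) = 51 + 61.4·49/98.3 ≈ 81.61, so AQI = 82.
NO₂: 2006.49 lies in 1807.87–2036.71, so I_lo=301, I_hi=500, C_lo=1807.87, C_hi=2036.71.
(500−301)/(2036.71−1807.87) × (2006.49−1807.87) + 301 = 199/228.84 × 198.62 + 301 ≈ 473.72 → 474.
CO: 31.777 ∈ [29.365, 37.663] ↔ index [201, 300].
201 + (31.777−29.365)·(300−201)/(37.663−29.365) = 201 + 2.412·99/8.298 ≈ 229.78, so AQI = 230.
Sub-indices: PM2.5→176, O₃→131, SO₂→82, NO₂→474, CO→230. Ranked high→low: 474, 230, 176, 131, 82. Second-highest sub-index = 230.

230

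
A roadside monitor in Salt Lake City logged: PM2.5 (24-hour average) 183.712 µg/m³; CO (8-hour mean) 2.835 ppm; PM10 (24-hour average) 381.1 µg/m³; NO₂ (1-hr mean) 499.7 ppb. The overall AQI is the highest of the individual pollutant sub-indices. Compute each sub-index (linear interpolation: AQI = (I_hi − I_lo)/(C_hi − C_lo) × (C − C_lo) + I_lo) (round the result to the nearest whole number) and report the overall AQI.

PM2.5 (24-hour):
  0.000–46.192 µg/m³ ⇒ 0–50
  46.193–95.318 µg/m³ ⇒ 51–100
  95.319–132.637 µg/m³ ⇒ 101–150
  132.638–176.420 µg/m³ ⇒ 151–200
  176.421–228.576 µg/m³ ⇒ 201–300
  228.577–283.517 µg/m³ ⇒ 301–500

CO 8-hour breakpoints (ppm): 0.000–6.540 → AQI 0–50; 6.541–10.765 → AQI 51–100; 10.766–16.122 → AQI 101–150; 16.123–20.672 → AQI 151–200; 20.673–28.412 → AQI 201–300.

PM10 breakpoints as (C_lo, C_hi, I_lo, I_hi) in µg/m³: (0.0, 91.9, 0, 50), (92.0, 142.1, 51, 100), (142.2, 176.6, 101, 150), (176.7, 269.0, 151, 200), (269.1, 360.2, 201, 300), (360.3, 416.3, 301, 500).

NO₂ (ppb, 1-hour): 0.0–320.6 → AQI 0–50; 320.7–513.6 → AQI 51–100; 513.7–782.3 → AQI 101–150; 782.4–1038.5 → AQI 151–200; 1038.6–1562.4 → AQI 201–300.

375

PM2.5: 183.712 lies in 176.421–228.576, so I_lo=201, I_hi=300, C_lo=176.421, C_hi=228.576.
(300−201)/(228.576−176.421) × (183.712−176.421) + 201 = 99/52.155 × 7.291 + 201 ≈ 214.84 → 215.
CO: 2.835 lies in 0.000–6.540, so I_lo=0, I_hi=50, C_lo=0.000, C_hi=6.540.
(50−0)/(6.540−0.000) × (2.835−0.000) + 0 = 50/6.540 × 2.835 + 0 ≈ 21.67 → 22.
PM10: 381.1 lies in 360.3–416.3, so I_lo=301, I_hi=500, C_lo=360.3, C_hi=416.3.
(500−301)/(416.3−360.3) × (381.1−360.3) + 301 = 199/56.0 × 20.8 + 301 ≈ 374.91 → 375.
NO₂: row 320.7–513.6 (AQI 51–100). (100−51)·(499.7−320.7)/(513.6−320.7) + 51 = 49·179.0/192.9 + 51 ≈ 96.47 → 96.
Sub-indices: PM2.5→215, CO→22, PM10→375, NO₂→96. Overall AQI = max = 375; dominant pollutant is PM10.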